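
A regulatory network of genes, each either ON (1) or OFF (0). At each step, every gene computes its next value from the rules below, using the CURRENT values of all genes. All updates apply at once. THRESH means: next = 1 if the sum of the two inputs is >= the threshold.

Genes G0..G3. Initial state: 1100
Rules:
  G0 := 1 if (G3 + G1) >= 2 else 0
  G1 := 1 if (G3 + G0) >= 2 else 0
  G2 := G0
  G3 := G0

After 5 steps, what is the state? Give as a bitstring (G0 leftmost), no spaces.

Step 1: G0=(0+1>=2)=0 G1=(0+1>=2)=0 G2=G0=1 G3=G0=1 -> 0011
Step 2: G0=(1+0>=2)=0 G1=(1+0>=2)=0 G2=G0=0 G3=G0=0 -> 0000
Step 3: G0=(0+0>=2)=0 G1=(0+0>=2)=0 G2=G0=0 G3=G0=0 -> 0000
Step 4: G0=(0+0>=2)=0 G1=(0+0>=2)=0 G2=G0=0 G3=G0=0 -> 0000
Step 5: G0=(0+0>=2)=0 G1=(0+0>=2)=0 G2=G0=0 G3=G0=0 -> 0000

0000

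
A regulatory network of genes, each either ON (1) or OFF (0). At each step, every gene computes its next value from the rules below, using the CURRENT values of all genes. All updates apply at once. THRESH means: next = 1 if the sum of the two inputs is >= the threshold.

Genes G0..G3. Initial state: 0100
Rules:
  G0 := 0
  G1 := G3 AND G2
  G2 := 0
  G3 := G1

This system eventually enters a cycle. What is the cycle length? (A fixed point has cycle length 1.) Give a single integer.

Step 0: 0100
Step 1: G0=0(const) G1=G3&G2=0&0=0 G2=0(const) G3=G1=1 -> 0001
Step 2: G0=0(const) G1=G3&G2=1&0=0 G2=0(const) G3=G1=0 -> 0000
Step 3: G0=0(const) G1=G3&G2=0&0=0 G2=0(const) G3=G1=0 -> 0000
State from step 3 equals state from step 2 -> cycle length 1

Answer: 1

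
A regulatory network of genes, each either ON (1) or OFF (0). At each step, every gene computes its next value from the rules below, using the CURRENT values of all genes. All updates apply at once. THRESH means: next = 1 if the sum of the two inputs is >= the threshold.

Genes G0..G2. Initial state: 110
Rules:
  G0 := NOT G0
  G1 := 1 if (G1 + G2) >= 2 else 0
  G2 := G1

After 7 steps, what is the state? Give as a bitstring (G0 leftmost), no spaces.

Step 1: G0=NOT G0=NOT 1=0 G1=(1+0>=2)=0 G2=G1=1 -> 001
Step 2: G0=NOT G0=NOT 0=1 G1=(0+1>=2)=0 G2=G1=0 -> 100
Step 3: G0=NOT G0=NOT 1=0 G1=(0+0>=2)=0 G2=G1=0 -> 000
Step 4: G0=NOT G0=NOT 0=1 G1=(0+0>=2)=0 G2=G1=0 -> 100
Step 5: G0=NOT G0=NOT 1=0 G1=(0+0>=2)=0 G2=G1=0 -> 000
Step 6: G0=NOT G0=NOT 0=1 G1=(0+0>=2)=0 G2=G1=0 -> 100
Step 7: G0=NOT G0=NOT 1=0 G1=(0+0>=2)=0 G2=G1=0 -> 000

000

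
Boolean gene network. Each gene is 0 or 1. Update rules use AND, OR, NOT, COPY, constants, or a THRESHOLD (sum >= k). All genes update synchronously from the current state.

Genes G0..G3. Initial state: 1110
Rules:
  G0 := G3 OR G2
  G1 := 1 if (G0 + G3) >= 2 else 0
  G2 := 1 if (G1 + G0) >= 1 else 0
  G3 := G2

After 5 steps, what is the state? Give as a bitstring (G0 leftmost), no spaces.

Step 1: G0=G3|G2=0|1=1 G1=(1+0>=2)=0 G2=(1+1>=1)=1 G3=G2=1 -> 1011
Step 2: G0=G3|G2=1|1=1 G1=(1+1>=2)=1 G2=(0+1>=1)=1 G3=G2=1 -> 1111
Step 3: G0=G3|G2=1|1=1 G1=(1+1>=2)=1 G2=(1+1>=1)=1 G3=G2=1 -> 1111
Step 4: G0=G3|G2=1|1=1 G1=(1+1>=2)=1 G2=(1+1>=1)=1 G3=G2=1 -> 1111
Step 5: G0=G3|G2=1|1=1 G1=(1+1>=2)=1 G2=(1+1>=1)=1 G3=G2=1 -> 1111

1111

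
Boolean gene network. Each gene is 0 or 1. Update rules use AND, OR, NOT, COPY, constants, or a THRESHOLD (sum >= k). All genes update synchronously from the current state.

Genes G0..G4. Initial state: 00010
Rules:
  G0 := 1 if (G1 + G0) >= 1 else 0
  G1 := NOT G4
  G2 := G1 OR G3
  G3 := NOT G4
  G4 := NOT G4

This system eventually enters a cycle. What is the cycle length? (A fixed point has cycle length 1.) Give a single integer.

Step 0: 00010
Step 1: G0=(0+0>=1)=0 G1=NOT G4=NOT 0=1 G2=G1|G3=0|1=1 G3=NOT G4=NOT 0=1 G4=NOT G4=NOT 0=1 -> 01111
Step 2: G0=(1+0>=1)=1 G1=NOT G4=NOT 1=0 G2=G1|G3=1|1=1 G3=NOT G4=NOT 1=0 G4=NOT G4=NOT 1=0 -> 10100
Step 3: G0=(0+1>=1)=1 G1=NOT G4=NOT 0=1 G2=G1|G3=0|0=0 G3=NOT G4=NOT 0=1 G4=NOT G4=NOT 0=1 -> 11011
Step 4: G0=(1+1>=1)=1 G1=NOT G4=NOT 1=0 G2=G1|G3=1|1=1 G3=NOT G4=NOT 1=0 G4=NOT G4=NOT 1=0 -> 10100
State from step 4 equals state from step 2 -> cycle length 2

Answer: 2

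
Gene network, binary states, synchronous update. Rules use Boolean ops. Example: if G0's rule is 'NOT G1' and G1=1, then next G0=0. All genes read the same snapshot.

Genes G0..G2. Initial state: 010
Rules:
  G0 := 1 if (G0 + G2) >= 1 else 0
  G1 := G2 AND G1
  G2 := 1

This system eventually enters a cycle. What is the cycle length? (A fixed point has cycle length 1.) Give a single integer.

Step 0: 010
Step 1: G0=(0+0>=1)=0 G1=G2&G1=0&1=0 G2=1(const) -> 001
Step 2: G0=(0+1>=1)=1 G1=G2&G1=1&0=0 G2=1(const) -> 101
Step 3: G0=(1+1>=1)=1 G1=G2&G1=1&0=0 G2=1(const) -> 101
State from step 3 equals state from step 2 -> cycle length 1

Answer: 1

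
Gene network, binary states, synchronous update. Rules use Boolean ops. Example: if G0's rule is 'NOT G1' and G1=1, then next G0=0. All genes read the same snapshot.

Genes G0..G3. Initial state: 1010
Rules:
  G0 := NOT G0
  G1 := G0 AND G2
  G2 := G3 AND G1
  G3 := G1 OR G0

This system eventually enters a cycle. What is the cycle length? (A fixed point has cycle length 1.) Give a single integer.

Step 0: 1010
Step 1: G0=NOT G0=NOT 1=0 G1=G0&G2=1&1=1 G2=G3&G1=0&0=0 G3=G1|G0=0|1=1 -> 0101
Step 2: G0=NOT G0=NOT 0=1 G1=G0&G2=0&0=0 G2=G3&G1=1&1=1 G3=G1|G0=1|0=1 -> 1011
Step 3: G0=NOT G0=NOT 1=0 G1=G0&G2=1&1=1 G2=G3&G1=1&0=0 G3=G1|G0=0|1=1 -> 0101
State from step 3 equals state from step 1 -> cycle length 2

Answer: 2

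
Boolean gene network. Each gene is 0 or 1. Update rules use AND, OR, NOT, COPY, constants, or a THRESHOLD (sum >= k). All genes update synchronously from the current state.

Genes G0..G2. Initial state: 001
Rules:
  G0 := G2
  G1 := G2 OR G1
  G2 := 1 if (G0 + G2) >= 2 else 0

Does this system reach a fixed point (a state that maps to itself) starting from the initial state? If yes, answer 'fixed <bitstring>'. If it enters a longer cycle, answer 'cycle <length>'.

Answer: fixed 010

Derivation:
Step 0: 001
Step 1: G0=G2=1 G1=G2|G1=1|0=1 G2=(0+1>=2)=0 -> 110
Step 2: G0=G2=0 G1=G2|G1=0|1=1 G2=(1+0>=2)=0 -> 010
Step 3: G0=G2=0 G1=G2|G1=0|1=1 G2=(0+0>=2)=0 -> 010
Fixed point reached at step 2: 010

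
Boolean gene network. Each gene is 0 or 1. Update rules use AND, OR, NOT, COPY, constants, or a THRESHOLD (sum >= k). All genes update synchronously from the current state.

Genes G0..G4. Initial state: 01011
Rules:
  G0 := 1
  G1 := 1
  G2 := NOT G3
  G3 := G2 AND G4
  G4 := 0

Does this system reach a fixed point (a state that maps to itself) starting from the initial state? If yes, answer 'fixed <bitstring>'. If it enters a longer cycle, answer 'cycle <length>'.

Answer: fixed 11100

Derivation:
Step 0: 01011
Step 1: G0=1(const) G1=1(const) G2=NOT G3=NOT 1=0 G3=G2&G4=0&1=0 G4=0(const) -> 11000
Step 2: G0=1(const) G1=1(const) G2=NOT G3=NOT 0=1 G3=G2&G4=0&0=0 G4=0(const) -> 11100
Step 3: G0=1(const) G1=1(const) G2=NOT G3=NOT 0=1 G3=G2&G4=1&0=0 G4=0(const) -> 11100
Fixed point reached at step 2: 11100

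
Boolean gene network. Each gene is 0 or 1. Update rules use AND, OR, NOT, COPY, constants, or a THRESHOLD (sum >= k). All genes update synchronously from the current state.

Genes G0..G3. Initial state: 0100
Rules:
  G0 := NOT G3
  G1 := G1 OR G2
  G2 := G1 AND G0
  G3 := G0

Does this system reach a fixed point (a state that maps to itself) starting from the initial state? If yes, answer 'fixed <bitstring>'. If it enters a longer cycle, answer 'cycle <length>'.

Answer: cycle 4

Derivation:
Step 0: 0100
Step 1: G0=NOT G3=NOT 0=1 G1=G1|G2=1|0=1 G2=G1&G0=1&0=0 G3=G0=0 -> 1100
Step 2: G0=NOT G3=NOT 0=1 G1=G1|G2=1|0=1 G2=G1&G0=1&1=1 G3=G0=1 -> 1111
Step 3: G0=NOT G3=NOT 1=0 G1=G1|G2=1|1=1 G2=G1&G0=1&1=1 G3=G0=1 -> 0111
Step 4: G0=NOT G3=NOT 1=0 G1=G1|G2=1|1=1 G2=G1&G0=1&0=0 G3=G0=0 -> 0100
Cycle of length 4 starting at step 0 -> no fixed point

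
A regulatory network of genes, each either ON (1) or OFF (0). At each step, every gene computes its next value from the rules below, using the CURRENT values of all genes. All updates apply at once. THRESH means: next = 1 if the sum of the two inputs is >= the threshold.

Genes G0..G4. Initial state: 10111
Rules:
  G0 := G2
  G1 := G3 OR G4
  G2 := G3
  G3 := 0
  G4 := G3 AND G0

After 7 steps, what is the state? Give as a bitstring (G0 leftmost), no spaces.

Step 1: G0=G2=1 G1=G3|G4=1|1=1 G2=G3=1 G3=0(const) G4=G3&G0=1&1=1 -> 11101
Step 2: G0=G2=1 G1=G3|G4=0|1=1 G2=G3=0 G3=0(const) G4=G3&G0=0&1=0 -> 11000
Step 3: G0=G2=0 G1=G3|G4=0|0=0 G2=G3=0 G3=0(const) G4=G3&G0=0&1=0 -> 00000
Step 4: G0=G2=0 G1=G3|G4=0|0=0 G2=G3=0 G3=0(const) G4=G3&G0=0&0=0 -> 00000
Step 5: G0=G2=0 G1=G3|G4=0|0=0 G2=G3=0 G3=0(const) G4=G3&G0=0&0=0 -> 00000
Step 6: G0=G2=0 G1=G3|G4=0|0=0 G2=G3=0 G3=0(const) G4=G3&G0=0&0=0 -> 00000
Step 7: G0=G2=0 G1=G3|G4=0|0=0 G2=G3=0 G3=0(const) G4=G3&G0=0&0=0 -> 00000

00000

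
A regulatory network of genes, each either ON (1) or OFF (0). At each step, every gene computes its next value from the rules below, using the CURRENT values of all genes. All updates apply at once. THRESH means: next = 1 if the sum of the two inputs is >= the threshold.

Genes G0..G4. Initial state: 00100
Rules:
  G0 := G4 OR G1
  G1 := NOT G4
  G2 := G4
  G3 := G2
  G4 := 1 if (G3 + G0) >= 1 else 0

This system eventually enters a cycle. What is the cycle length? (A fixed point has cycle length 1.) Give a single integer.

Answer: 1

Derivation:
Step 0: 00100
Step 1: G0=G4|G1=0|0=0 G1=NOT G4=NOT 0=1 G2=G4=0 G3=G2=1 G4=(0+0>=1)=0 -> 01010
Step 2: G0=G4|G1=0|1=1 G1=NOT G4=NOT 0=1 G2=G4=0 G3=G2=0 G4=(1+0>=1)=1 -> 11001
Step 3: G0=G4|G1=1|1=1 G1=NOT G4=NOT 1=0 G2=G4=1 G3=G2=0 G4=(0+1>=1)=1 -> 10101
Step 4: G0=G4|G1=1|0=1 G1=NOT G4=NOT 1=0 G2=G4=1 G3=G2=1 G4=(0+1>=1)=1 -> 10111
Step 5: G0=G4|G1=1|0=1 G1=NOT G4=NOT 1=0 G2=G4=1 G3=G2=1 G4=(1+1>=1)=1 -> 10111
State from step 5 equals state from step 4 -> cycle length 1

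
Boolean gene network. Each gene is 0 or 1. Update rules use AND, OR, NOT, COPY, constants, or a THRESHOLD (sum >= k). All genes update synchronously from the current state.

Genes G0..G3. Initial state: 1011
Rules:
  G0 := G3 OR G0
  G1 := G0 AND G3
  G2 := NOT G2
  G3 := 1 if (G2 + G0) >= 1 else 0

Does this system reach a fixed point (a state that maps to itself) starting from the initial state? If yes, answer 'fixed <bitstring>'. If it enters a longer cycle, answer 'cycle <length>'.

Answer: cycle 2

Derivation:
Step 0: 1011
Step 1: G0=G3|G0=1|1=1 G1=G0&G3=1&1=1 G2=NOT G2=NOT 1=0 G3=(1+1>=1)=1 -> 1101
Step 2: G0=G3|G0=1|1=1 G1=G0&G3=1&1=1 G2=NOT G2=NOT 0=1 G3=(0+1>=1)=1 -> 1111
Step 3: G0=G3|G0=1|1=1 G1=G0&G3=1&1=1 G2=NOT G2=NOT 1=0 G3=(1+1>=1)=1 -> 1101
Cycle of length 2 starting at step 1 -> no fixed point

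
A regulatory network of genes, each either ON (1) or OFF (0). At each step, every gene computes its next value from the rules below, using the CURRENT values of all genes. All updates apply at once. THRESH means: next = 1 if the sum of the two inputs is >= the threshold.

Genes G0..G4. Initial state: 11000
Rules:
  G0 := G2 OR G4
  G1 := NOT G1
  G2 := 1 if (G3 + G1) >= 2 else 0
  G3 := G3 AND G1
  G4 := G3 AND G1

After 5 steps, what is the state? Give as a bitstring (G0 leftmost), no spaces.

Step 1: G0=G2|G4=0|0=0 G1=NOT G1=NOT 1=0 G2=(0+1>=2)=0 G3=G3&G1=0&1=0 G4=G3&G1=0&1=0 -> 00000
Step 2: G0=G2|G4=0|0=0 G1=NOT G1=NOT 0=1 G2=(0+0>=2)=0 G3=G3&G1=0&0=0 G4=G3&G1=0&0=0 -> 01000
Step 3: G0=G2|G4=0|0=0 G1=NOT G1=NOT 1=0 G2=(0+1>=2)=0 G3=G3&G1=0&1=0 G4=G3&G1=0&1=0 -> 00000
Step 4: G0=G2|G4=0|0=0 G1=NOT G1=NOT 0=1 G2=(0+0>=2)=0 G3=G3&G1=0&0=0 G4=G3&G1=0&0=0 -> 01000
Step 5: G0=G2|G4=0|0=0 G1=NOT G1=NOT 1=0 G2=(0+1>=2)=0 G3=G3&G1=0&1=0 G4=G3&G1=0&1=0 -> 00000

00000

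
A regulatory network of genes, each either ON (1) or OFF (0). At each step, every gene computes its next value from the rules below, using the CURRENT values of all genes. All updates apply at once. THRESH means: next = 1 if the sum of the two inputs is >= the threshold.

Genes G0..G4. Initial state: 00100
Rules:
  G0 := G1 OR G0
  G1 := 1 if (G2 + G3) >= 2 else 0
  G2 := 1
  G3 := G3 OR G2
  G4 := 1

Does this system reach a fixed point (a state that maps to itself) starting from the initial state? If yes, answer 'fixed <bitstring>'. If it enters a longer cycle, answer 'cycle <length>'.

Answer: fixed 11111

Derivation:
Step 0: 00100
Step 1: G0=G1|G0=0|0=0 G1=(1+0>=2)=0 G2=1(const) G3=G3|G2=0|1=1 G4=1(const) -> 00111
Step 2: G0=G1|G0=0|0=0 G1=(1+1>=2)=1 G2=1(const) G3=G3|G2=1|1=1 G4=1(const) -> 01111
Step 3: G0=G1|G0=1|0=1 G1=(1+1>=2)=1 G2=1(const) G3=G3|G2=1|1=1 G4=1(const) -> 11111
Step 4: G0=G1|G0=1|1=1 G1=(1+1>=2)=1 G2=1(const) G3=G3|G2=1|1=1 G4=1(const) -> 11111
Fixed point reached at step 3: 11111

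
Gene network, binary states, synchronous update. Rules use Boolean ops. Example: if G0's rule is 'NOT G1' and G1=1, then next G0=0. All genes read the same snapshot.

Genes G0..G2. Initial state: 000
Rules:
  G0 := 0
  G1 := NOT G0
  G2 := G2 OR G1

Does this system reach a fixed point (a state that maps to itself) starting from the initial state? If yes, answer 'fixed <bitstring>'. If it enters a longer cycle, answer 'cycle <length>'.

Answer: fixed 011

Derivation:
Step 0: 000
Step 1: G0=0(const) G1=NOT G0=NOT 0=1 G2=G2|G1=0|0=0 -> 010
Step 2: G0=0(const) G1=NOT G0=NOT 0=1 G2=G2|G1=0|1=1 -> 011
Step 3: G0=0(const) G1=NOT G0=NOT 0=1 G2=G2|G1=1|1=1 -> 011
Fixed point reached at step 2: 011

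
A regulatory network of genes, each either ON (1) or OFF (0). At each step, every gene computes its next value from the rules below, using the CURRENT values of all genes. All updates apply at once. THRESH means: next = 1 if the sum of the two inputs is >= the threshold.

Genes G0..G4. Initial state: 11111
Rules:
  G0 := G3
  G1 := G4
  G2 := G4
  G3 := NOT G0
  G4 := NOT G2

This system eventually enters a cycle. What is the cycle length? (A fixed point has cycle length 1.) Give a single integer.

Step 0: 11111
Step 1: G0=G3=1 G1=G4=1 G2=G4=1 G3=NOT G0=NOT 1=0 G4=NOT G2=NOT 1=0 -> 11100
Step 2: G0=G3=0 G1=G4=0 G2=G4=0 G3=NOT G0=NOT 1=0 G4=NOT G2=NOT 1=0 -> 00000
Step 3: G0=G3=0 G1=G4=0 G2=G4=0 G3=NOT G0=NOT 0=1 G4=NOT G2=NOT 0=1 -> 00011
Step 4: G0=G3=1 G1=G4=1 G2=G4=1 G3=NOT G0=NOT 0=1 G4=NOT G2=NOT 0=1 -> 11111
State from step 4 equals state from step 0 -> cycle length 4

Answer: 4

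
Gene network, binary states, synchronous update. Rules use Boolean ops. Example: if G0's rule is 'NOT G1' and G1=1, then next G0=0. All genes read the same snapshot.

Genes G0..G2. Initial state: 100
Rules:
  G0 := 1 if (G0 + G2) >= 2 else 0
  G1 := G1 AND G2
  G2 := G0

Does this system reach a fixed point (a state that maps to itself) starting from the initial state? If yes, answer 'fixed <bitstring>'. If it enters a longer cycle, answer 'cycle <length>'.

Answer: fixed 000

Derivation:
Step 0: 100
Step 1: G0=(1+0>=2)=0 G1=G1&G2=0&0=0 G2=G0=1 -> 001
Step 2: G0=(0+1>=2)=0 G1=G1&G2=0&1=0 G2=G0=0 -> 000
Step 3: G0=(0+0>=2)=0 G1=G1&G2=0&0=0 G2=G0=0 -> 000
Fixed point reached at step 2: 000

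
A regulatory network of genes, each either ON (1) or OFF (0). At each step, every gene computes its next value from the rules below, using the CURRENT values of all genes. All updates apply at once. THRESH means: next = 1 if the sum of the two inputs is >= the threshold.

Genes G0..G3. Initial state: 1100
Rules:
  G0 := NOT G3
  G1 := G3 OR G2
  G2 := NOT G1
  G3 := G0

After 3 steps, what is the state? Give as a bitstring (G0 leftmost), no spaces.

Step 1: G0=NOT G3=NOT 0=1 G1=G3|G2=0|0=0 G2=NOT G1=NOT 1=0 G3=G0=1 -> 1001
Step 2: G0=NOT G3=NOT 1=0 G1=G3|G2=1|0=1 G2=NOT G1=NOT 0=1 G3=G0=1 -> 0111
Step 3: G0=NOT G3=NOT 1=0 G1=G3|G2=1|1=1 G2=NOT G1=NOT 1=0 G3=G0=0 -> 0100

0100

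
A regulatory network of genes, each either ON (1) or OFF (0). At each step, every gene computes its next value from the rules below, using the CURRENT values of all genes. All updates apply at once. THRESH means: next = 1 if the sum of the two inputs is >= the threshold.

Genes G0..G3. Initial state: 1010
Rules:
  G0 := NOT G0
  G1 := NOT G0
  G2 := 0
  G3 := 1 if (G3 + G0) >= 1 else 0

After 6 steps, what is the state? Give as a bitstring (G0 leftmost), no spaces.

Step 1: G0=NOT G0=NOT 1=0 G1=NOT G0=NOT 1=0 G2=0(const) G3=(0+1>=1)=1 -> 0001
Step 2: G0=NOT G0=NOT 0=1 G1=NOT G0=NOT 0=1 G2=0(const) G3=(1+0>=1)=1 -> 1101
Step 3: G0=NOT G0=NOT 1=0 G1=NOT G0=NOT 1=0 G2=0(const) G3=(1+1>=1)=1 -> 0001
Step 4: G0=NOT G0=NOT 0=1 G1=NOT G0=NOT 0=1 G2=0(const) G3=(1+0>=1)=1 -> 1101
Step 5: G0=NOT G0=NOT 1=0 G1=NOT G0=NOT 1=0 G2=0(const) G3=(1+1>=1)=1 -> 0001
Step 6: G0=NOT G0=NOT 0=1 G1=NOT G0=NOT 0=1 G2=0(const) G3=(1+0>=1)=1 -> 1101

1101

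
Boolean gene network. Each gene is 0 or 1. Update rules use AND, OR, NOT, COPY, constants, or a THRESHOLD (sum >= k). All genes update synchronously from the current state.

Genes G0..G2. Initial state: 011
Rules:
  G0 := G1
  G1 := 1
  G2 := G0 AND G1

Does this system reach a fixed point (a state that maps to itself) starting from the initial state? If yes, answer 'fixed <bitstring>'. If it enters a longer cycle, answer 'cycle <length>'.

Step 0: 011
Step 1: G0=G1=1 G1=1(const) G2=G0&G1=0&1=0 -> 110
Step 2: G0=G1=1 G1=1(const) G2=G0&G1=1&1=1 -> 111
Step 3: G0=G1=1 G1=1(const) G2=G0&G1=1&1=1 -> 111
Fixed point reached at step 2: 111

Answer: fixed 111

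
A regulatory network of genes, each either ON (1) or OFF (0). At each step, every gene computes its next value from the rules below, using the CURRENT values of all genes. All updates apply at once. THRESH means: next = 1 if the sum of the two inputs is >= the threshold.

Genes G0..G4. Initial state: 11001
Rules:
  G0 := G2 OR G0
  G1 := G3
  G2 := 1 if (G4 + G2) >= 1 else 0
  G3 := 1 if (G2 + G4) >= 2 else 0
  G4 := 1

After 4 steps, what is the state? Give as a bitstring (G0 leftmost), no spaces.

Step 1: G0=G2|G0=0|1=1 G1=G3=0 G2=(1+0>=1)=1 G3=(0+1>=2)=0 G4=1(const) -> 10101
Step 2: G0=G2|G0=1|1=1 G1=G3=0 G2=(1+1>=1)=1 G3=(1+1>=2)=1 G4=1(const) -> 10111
Step 3: G0=G2|G0=1|1=1 G1=G3=1 G2=(1+1>=1)=1 G3=(1+1>=2)=1 G4=1(const) -> 11111
Step 4: G0=G2|G0=1|1=1 G1=G3=1 G2=(1+1>=1)=1 G3=(1+1>=2)=1 G4=1(const) -> 11111

11111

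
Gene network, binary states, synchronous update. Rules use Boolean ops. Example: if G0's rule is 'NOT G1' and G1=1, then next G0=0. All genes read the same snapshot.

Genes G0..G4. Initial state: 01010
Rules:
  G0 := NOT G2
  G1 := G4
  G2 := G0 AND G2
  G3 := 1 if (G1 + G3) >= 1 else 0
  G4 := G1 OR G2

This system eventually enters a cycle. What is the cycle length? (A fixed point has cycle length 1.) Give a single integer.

Step 0: 01010
Step 1: G0=NOT G2=NOT 0=1 G1=G4=0 G2=G0&G2=0&0=0 G3=(1+1>=1)=1 G4=G1|G2=1|0=1 -> 10011
Step 2: G0=NOT G2=NOT 0=1 G1=G4=1 G2=G0&G2=1&0=0 G3=(0+1>=1)=1 G4=G1|G2=0|0=0 -> 11010
Step 3: G0=NOT G2=NOT 0=1 G1=G4=0 G2=G0&G2=1&0=0 G3=(1+1>=1)=1 G4=G1|G2=1|0=1 -> 10011
State from step 3 equals state from step 1 -> cycle length 2

Answer: 2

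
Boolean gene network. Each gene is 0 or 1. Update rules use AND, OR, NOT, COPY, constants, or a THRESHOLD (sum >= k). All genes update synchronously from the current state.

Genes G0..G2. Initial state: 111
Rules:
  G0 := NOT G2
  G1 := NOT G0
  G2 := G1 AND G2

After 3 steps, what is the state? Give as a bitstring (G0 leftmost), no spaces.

Step 1: G0=NOT G2=NOT 1=0 G1=NOT G0=NOT 1=0 G2=G1&G2=1&1=1 -> 001
Step 2: G0=NOT G2=NOT 1=0 G1=NOT G0=NOT 0=1 G2=G1&G2=0&1=0 -> 010
Step 3: G0=NOT G2=NOT 0=1 G1=NOT G0=NOT 0=1 G2=G1&G2=1&0=0 -> 110

110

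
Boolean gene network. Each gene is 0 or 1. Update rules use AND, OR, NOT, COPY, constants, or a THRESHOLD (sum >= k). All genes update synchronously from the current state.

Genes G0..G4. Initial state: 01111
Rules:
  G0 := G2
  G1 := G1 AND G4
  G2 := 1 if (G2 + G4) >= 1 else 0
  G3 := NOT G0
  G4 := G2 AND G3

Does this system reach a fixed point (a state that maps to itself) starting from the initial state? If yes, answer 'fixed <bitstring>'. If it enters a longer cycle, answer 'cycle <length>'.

Answer: fixed 10100

Derivation:
Step 0: 01111
Step 1: G0=G2=1 G1=G1&G4=1&1=1 G2=(1+1>=1)=1 G3=NOT G0=NOT 0=1 G4=G2&G3=1&1=1 -> 11111
Step 2: G0=G2=1 G1=G1&G4=1&1=1 G2=(1+1>=1)=1 G3=NOT G0=NOT 1=0 G4=G2&G3=1&1=1 -> 11101
Step 3: G0=G2=1 G1=G1&G4=1&1=1 G2=(1+1>=1)=1 G3=NOT G0=NOT 1=0 G4=G2&G3=1&0=0 -> 11100
Step 4: G0=G2=1 G1=G1&G4=1&0=0 G2=(1+0>=1)=1 G3=NOT G0=NOT 1=0 G4=G2&G3=1&0=0 -> 10100
Step 5: G0=G2=1 G1=G1&G4=0&0=0 G2=(1+0>=1)=1 G3=NOT G0=NOT 1=0 G4=G2&G3=1&0=0 -> 10100
Fixed point reached at step 4: 10100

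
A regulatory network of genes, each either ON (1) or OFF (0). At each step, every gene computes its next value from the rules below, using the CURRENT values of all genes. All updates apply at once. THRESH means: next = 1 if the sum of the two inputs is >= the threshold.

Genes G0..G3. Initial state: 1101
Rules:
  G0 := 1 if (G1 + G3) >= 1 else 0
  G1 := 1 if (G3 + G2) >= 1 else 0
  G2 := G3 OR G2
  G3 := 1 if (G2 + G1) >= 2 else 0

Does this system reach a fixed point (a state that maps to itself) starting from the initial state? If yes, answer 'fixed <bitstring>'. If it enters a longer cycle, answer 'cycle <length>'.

Answer: fixed 1111

Derivation:
Step 0: 1101
Step 1: G0=(1+1>=1)=1 G1=(1+0>=1)=1 G2=G3|G2=1|0=1 G3=(0+1>=2)=0 -> 1110
Step 2: G0=(1+0>=1)=1 G1=(0+1>=1)=1 G2=G3|G2=0|1=1 G3=(1+1>=2)=1 -> 1111
Step 3: G0=(1+1>=1)=1 G1=(1+1>=1)=1 G2=G3|G2=1|1=1 G3=(1+1>=2)=1 -> 1111
Fixed point reached at step 2: 1111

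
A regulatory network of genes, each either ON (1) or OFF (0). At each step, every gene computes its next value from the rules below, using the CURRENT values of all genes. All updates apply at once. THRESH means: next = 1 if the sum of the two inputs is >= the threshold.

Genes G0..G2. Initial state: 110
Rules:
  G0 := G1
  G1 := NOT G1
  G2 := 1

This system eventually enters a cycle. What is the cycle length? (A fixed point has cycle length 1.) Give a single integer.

Step 0: 110
Step 1: G0=G1=1 G1=NOT G1=NOT 1=0 G2=1(const) -> 101
Step 2: G0=G1=0 G1=NOT G1=NOT 0=1 G2=1(const) -> 011
Step 3: G0=G1=1 G1=NOT G1=NOT 1=0 G2=1(const) -> 101
State from step 3 equals state from step 1 -> cycle length 2

Answer: 2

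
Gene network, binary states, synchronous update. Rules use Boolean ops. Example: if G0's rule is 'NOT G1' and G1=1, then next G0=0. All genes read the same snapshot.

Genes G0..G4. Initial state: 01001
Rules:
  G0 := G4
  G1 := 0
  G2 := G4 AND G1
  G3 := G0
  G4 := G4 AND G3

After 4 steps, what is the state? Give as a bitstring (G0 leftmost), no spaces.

Step 1: G0=G4=1 G1=0(const) G2=G4&G1=1&1=1 G3=G0=0 G4=G4&G3=1&0=0 -> 10100
Step 2: G0=G4=0 G1=0(const) G2=G4&G1=0&0=0 G3=G0=1 G4=G4&G3=0&0=0 -> 00010
Step 3: G0=G4=0 G1=0(const) G2=G4&G1=0&0=0 G3=G0=0 G4=G4&G3=0&1=0 -> 00000
Step 4: G0=G4=0 G1=0(const) G2=G4&G1=0&0=0 G3=G0=0 G4=G4&G3=0&0=0 -> 00000

00000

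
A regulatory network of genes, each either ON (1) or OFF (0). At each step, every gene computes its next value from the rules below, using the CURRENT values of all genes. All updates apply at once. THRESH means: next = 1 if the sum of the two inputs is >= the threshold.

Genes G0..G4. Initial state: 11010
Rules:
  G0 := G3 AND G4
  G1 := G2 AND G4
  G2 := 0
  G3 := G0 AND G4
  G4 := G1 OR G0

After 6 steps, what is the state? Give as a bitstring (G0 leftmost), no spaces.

Step 1: G0=G3&G4=1&0=0 G1=G2&G4=0&0=0 G2=0(const) G3=G0&G4=1&0=0 G4=G1|G0=1|1=1 -> 00001
Step 2: G0=G3&G4=0&1=0 G1=G2&G4=0&1=0 G2=0(const) G3=G0&G4=0&1=0 G4=G1|G0=0|0=0 -> 00000
Step 3: G0=G3&G4=0&0=0 G1=G2&G4=0&0=0 G2=0(const) G3=G0&G4=0&0=0 G4=G1|G0=0|0=0 -> 00000
Step 4: G0=G3&G4=0&0=0 G1=G2&G4=0&0=0 G2=0(const) G3=G0&G4=0&0=0 G4=G1|G0=0|0=0 -> 00000
Step 5: G0=G3&G4=0&0=0 G1=G2&G4=0&0=0 G2=0(const) G3=G0&G4=0&0=0 G4=G1|G0=0|0=0 -> 00000
Step 6: G0=G3&G4=0&0=0 G1=G2&G4=0&0=0 G2=0(const) G3=G0&G4=0&0=0 G4=G1|G0=0|0=0 -> 00000

00000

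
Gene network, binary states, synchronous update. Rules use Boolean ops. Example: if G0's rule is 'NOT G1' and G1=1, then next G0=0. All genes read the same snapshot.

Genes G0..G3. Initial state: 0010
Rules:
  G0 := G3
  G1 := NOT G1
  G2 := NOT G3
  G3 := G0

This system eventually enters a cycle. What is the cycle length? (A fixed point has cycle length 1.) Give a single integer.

Step 0: 0010
Step 1: G0=G3=0 G1=NOT G1=NOT 0=1 G2=NOT G3=NOT 0=1 G3=G0=0 -> 0110
Step 2: G0=G3=0 G1=NOT G1=NOT 1=0 G2=NOT G3=NOT 0=1 G3=G0=0 -> 0010
State from step 2 equals state from step 0 -> cycle length 2

Answer: 2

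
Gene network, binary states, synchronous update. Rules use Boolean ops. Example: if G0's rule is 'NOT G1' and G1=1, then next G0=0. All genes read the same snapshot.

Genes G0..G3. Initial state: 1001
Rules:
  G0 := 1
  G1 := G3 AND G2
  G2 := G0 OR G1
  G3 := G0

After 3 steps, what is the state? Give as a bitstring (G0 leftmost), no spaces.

Step 1: G0=1(const) G1=G3&G2=1&0=0 G2=G0|G1=1|0=1 G3=G0=1 -> 1011
Step 2: G0=1(const) G1=G3&G2=1&1=1 G2=G0|G1=1|0=1 G3=G0=1 -> 1111
Step 3: G0=1(const) G1=G3&G2=1&1=1 G2=G0|G1=1|1=1 G3=G0=1 -> 1111

1111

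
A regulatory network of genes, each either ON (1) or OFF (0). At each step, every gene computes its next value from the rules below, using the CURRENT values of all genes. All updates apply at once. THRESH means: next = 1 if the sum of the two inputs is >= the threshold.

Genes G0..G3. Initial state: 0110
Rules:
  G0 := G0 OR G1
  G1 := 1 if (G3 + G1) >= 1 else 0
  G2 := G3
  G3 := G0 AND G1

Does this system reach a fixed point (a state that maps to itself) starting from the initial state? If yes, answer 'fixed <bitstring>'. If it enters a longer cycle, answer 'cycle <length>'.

Answer: fixed 1111

Derivation:
Step 0: 0110
Step 1: G0=G0|G1=0|1=1 G1=(0+1>=1)=1 G2=G3=0 G3=G0&G1=0&1=0 -> 1100
Step 2: G0=G0|G1=1|1=1 G1=(0+1>=1)=1 G2=G3=0 G3=G0&G1=1&1=1 -> 1101
Step 3: G0=G0|G1=1|1=1 G1=(1+1>=1)=1 G2=G3=1 G3=G0&G1=1&1=1 -> 1111
Step 4: G0=G0|G1=1|1=1 G1=(1+1>=1)=1 G2=G3=1 G3=G0&G1=1&1=1 -> 1111
Fixed point reached at step 3: 1111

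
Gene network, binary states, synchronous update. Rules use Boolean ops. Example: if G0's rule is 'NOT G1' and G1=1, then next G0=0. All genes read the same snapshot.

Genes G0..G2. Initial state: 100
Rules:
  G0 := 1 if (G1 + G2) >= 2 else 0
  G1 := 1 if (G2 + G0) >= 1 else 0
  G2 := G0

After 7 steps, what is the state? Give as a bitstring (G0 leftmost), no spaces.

Step 1: G0=(0+0>=2)=0 G1=(0+1>=1)=1 G2=G0=1 -> 011
Step 2: G0=(1+1>=2)=1 G1=(1+0>=1)=1 G2=G0=0 -> 110
Step 3: G0=(1+0>=2)=0 G1=(0+1>=1)=1 G2=G0=1 -> 011
Step 4: G0=(1+1>=2)=1 G1=(1+0>=1)=1 G2=G0=0 -> 110
Step 5: G0=(1+0>=2)=0 G1=(0+1>=1)=1 G2=G0=1 -> 011
Step 6: G0=(1+1>=2)=1 G1=(1+0>=1)=1 G2=G0=0 -> 110
Step 7: G0=(1+0>=2)=0 G1=(0+1>=1)=1 G2=G0=1 -> 011

011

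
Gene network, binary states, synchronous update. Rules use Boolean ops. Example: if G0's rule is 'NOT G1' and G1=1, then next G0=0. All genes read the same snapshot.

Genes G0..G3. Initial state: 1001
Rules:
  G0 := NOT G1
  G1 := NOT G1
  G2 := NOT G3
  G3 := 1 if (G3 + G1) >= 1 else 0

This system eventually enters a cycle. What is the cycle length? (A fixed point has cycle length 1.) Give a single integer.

Step 0: 1001
Step 1: G0=NOT G1=NOT 0=1 G1=NOT G1=NOT 0=1 G2=NOT G3=NOT 1=0 G3=(1+0>=1)=1 -> 1101
Step 2: G0=NOT G1=NOT 1=0 G1=NOT G1=NOT 1=0 G2=NOT G3=NOT 1=0 G3=(1+1>=1)=1 -> 0001
Step 3: G0=NOT G1=NOT 0=1 G1=NOT G1=NOT 0=1 G2=NOT G3=NOT 1=0 G3=(1+0>=1)=1 -> 1101
State from step 3 equals state from step 1 -> cycle length 2

Answer: 2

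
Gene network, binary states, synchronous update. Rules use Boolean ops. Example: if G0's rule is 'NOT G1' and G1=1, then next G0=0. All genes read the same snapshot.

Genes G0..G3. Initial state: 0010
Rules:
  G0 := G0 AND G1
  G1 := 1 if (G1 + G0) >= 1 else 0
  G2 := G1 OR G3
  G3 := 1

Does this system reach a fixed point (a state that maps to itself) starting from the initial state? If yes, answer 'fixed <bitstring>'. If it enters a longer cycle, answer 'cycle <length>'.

Answer: fixed 0011

Derivation:
Step 0: 0010
Step 1: G0=G0&G1=0&0=0 G1=(0+0>=1)=0 G2=G1|G3=0|0=0 G3=1(const) -> 0001
Step 2: G0=G0&G1=0&0=0 G1=(0+0>=1)=0 G2=G1|G3=0|1=1 G3=1(const) -> 0011
Step 3: G0=G0&G1=0&0=0 G1=(0+0>=1)=0 G2=G1|G3=0|1=1 G3=1(const) -> 0011
Fixed point reached at step 2: 0011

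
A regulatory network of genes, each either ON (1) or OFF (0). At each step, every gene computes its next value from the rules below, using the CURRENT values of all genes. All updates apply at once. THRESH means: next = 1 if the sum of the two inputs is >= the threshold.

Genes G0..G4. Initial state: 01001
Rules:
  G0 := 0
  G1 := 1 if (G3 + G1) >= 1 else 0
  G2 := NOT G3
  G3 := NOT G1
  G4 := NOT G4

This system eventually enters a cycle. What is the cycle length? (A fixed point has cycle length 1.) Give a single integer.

Answer: 2

Derivation:
Step 0: 01001
Step 1: G0=0(const) G1=(0+1>=1)=1 G2=NOT G3=NOT 0=1 G3=NOT G1=NOT 1=0 G4=NOT G4=NOT 1=0 -> 01100
Step 2: G0=0(const) G1=(0+1>=1)=1 G2=NOT G3=NOT 0=1 G3=NOT G1=NOT 1=0 G4=NOT G4=NOT 0=1 -> 01101
Step 3: G0=0(const) G1=(0+1>=1)=1 G2=NOT G3=NOT 0=1 G3=NOT G1=NOT 1=0 G4=NOT G4=NOT 1=0 -> 01100
State from step 3 equals state from step 1 -> cycle length 2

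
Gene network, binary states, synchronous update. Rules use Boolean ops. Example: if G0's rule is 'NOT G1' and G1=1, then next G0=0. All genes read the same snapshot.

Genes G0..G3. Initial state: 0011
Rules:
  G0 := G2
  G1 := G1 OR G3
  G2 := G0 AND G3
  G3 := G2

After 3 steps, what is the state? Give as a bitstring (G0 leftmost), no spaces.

Step 1: G0=G2=1 G1=G1|G3=0|1=1 G2=G0&G3=0&1=0 G3=G2=1 -> 1101
Step 2: G0=G2=0 G1=G1|G3=1|1=1 G2=G0&G3=1&1=1 G3=G2=0 -> 0110
Step 3: G0=G2=1 G1=G1|G3=1|0=1 G2=G0&G3=0&0=0 G3=G2=1 -> 1101

1101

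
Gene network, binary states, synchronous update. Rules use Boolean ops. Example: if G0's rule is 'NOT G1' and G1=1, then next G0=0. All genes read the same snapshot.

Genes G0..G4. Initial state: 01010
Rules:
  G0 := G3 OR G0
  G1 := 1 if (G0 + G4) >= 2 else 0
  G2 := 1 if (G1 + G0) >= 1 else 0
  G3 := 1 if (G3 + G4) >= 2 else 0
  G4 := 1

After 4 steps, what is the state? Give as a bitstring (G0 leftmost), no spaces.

Step 1: G0=G3|G0=1|0=1 G1=(0+0>=2)=0 G2=(1+0>=1)=1 G3=(1+0>=2)=0 G4=1(const) -> 10101
Step 2: G0=G3|G0=0|1=1 G1=(1+1>=2)=1 G2=(0+1>=1)=1 G3=(0+1>=2)=0 G4=1(const) -> 11101
Step 3: G0=G3|G0=0|1=1 G1=(1+1>=2)=1 G2=(1+1>=1)=1 G3=(0+1>=2)=0 G4=1(const) -> 11101
Step 4: G0=G3|G0=0|1=1 G1=(1+1>=2)=1 G2=(1+1>=1)=1 G3=(0+1>=2)=0 G4=1(const) -> 11101

11101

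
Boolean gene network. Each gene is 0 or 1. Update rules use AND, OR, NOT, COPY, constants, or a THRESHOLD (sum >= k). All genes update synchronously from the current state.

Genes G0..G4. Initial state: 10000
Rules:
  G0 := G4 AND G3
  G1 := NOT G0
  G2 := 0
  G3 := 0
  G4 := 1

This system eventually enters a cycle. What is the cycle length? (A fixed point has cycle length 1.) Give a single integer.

Answer: 1

Derivation:
Step 0: 10000
Step 1: G0=G4&G3=0&0=0 G1=NOT G0=NOT 1=0 G2=0(const) G3=0(const) G4=1(const) -> 00001
Step 2: G0=G4&G3=1&0=0 G1=NOT G0=NOT 0=1 G2=0(const) G3=0(const) G4=1(const) -> 01001
Step 3: G0=G4&G3=1&0=0 G1=NOT G0=NOT 0=1 G2=0(const) G3=0(const) G4=1(const) -> 01001
State from step 3 equals state from step 2 -> cycle length 1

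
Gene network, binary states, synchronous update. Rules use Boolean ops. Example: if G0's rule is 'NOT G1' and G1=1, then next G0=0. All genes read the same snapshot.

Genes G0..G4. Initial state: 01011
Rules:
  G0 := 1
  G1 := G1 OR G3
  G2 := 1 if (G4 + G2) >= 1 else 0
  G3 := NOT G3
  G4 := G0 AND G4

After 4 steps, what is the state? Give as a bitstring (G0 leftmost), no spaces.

Step 1: G0=1(const) G1=G1|G3=1|1=1 G2=(1+0>=1)=1 G3=NOT G3=NOT 1=0 G4=G0&G4=0&1=0 -> 11100
Step 2: G0=1(const) G1=G1|G3=1|0=1 G2=(0+1>=1)=1 G3=NOT G3=NOT 0=1 G4=G0&G4=1&0=0 -> 11110
Step 3: G0=1(const) G1=G1|G3=1|1=1 G2=(0+1>=1)=1 G3=NOT G3=NOT 1=0 G4=G0&G4=1&0=0 -> 11100
Step 4: G0=1(const) G1=G1|G3=1|0=1 G2=(0+1>=1)=1 G3=NOT G3=NOT 0=1 G4=G0&G4=1&0=0 -> 11110

11110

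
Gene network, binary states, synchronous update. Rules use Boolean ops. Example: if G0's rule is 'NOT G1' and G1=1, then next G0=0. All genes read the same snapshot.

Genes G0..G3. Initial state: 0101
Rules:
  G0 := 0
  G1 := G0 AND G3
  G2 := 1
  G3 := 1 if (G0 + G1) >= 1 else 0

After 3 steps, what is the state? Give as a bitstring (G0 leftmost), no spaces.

Step 1: G0=0(const) G1=G0&G3=0&1=0 G2=1(const) G3=(0+1>=1)=1 -> 0011
Step 2: G0=0(const) G1=G0&G3=0&1=0 G2=1(const) G3=(0+0>=1)=0 -> 0010
Step 3: G0=0(const) G1=G0&G3=0&0=0 G2=1(const) G3=(0+0>=1)=0 -> 0010

0010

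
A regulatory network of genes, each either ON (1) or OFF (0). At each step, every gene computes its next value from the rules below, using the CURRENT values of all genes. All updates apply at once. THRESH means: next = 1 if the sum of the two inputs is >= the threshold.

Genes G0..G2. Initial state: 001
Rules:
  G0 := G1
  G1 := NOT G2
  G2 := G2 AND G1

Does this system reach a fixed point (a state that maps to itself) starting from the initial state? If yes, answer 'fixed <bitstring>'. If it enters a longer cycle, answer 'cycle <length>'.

Answer: fixed 110

Derivation:
Step 0: 001
Step 1: G0=G1=0 G1=NOT G2=NOT 1=0 G2=G2&G1=1&0=0 -> 000
Step 2: G0=G1=0 G1=NOT G2=NOT 0=1 G2=G2&G1=0&0=0 -> 010
Step 3: G0=G1=1 G1=NOT G2=NOT 0=1 G2=G2&G1=0&1=0 -> 110
Step 4: G0=G1=1 G1=NOT G2=NOT 0=1 G2=G2&G1=0&1=0 -> 110
Fixed point reached at step 3: 110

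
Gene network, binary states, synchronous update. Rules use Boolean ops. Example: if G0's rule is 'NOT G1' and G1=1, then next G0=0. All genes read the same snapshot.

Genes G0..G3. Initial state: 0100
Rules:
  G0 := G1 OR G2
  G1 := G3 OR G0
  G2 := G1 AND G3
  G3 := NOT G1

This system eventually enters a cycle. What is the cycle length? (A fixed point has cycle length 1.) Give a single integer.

Step 0: 0100
Step 1: G0=G1|G2=1|0=1 G1=G3|G0=0|0=0 G2=G1&G3=1&0=0 G3=NOT G1=NOT 1=0 -> 1000
Step 2: G0=G1|G2=0|0=0 G1=G3|G0=0|1=1 G2=G1&G3=0&0=0 G3=NOT G1=NOT 0=1 -> 0101
Step 3: G0=G1|G2=1|0=1 G1=G3|G0=1|0=1 G2=G1&G3=1&1=1 G3=NOT G1=NOT 1=0 -> 1110
Step 4: G0=G1|G2=1|1=1 G1=G3|G0=0|1=1 G2=G1&G3=1&0=0 G3=NOT G1=NOT 1=0 -> 1100
Step 5: G0=G1|G2=1|0=1 G1=G3|G0=0|1=1 G2=G1&G3=1&0=0 G3=NOT G1=NOT 1=0 -> 1100
State from step 5 equals state from step 4 -> cycle length 1

Answer: 1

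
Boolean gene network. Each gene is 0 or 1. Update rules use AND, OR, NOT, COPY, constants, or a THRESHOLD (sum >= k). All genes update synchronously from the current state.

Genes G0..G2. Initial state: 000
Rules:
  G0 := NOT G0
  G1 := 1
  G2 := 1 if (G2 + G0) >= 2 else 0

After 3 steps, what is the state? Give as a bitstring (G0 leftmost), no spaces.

Step 1: G0=NOT G0=NOT 0=1 G1=1(const) G2=(0+0>=2)=0 -> 110
Step 2: G0=NOT G0=NOT 1=0 G1=1(const) G2=(0+1>=2)=0 -> 010
Step 3: G0=NOT G0=NOT 0=1 G1=1(const) G2=(0+0>=2)=0 -> 110

110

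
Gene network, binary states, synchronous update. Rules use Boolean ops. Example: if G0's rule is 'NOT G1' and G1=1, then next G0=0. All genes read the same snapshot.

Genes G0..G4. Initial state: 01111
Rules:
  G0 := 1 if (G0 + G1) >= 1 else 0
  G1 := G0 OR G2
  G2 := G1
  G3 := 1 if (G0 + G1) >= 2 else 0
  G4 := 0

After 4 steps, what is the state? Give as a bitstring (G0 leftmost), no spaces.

Step 1: G0=(0+1>=1)=1 G1=G0|G2=0|1=1 G2=G1=1 G3=(0+1>=2)=0 G4=0(const) -> 11100
Step 2: G0=(1+1>=1)=1 G1=G0|G2=1|1=1 G2=G1=1 G3=(1+1>=2)=1 G4=0(const) -> 11110
Step 3: G0=(1+1>=1)=1 G1=G0|G2=1|1=1 G2=G1=1 G3=(1+1>=2)=1 G4=0(const) -> 11110
Step 4: G0=(1+1>=1)=1 G1=G0|G2=1|1=1 G2=G1=1 G3=(1+1>=2)=1 G4=0(const) -> 11110

11110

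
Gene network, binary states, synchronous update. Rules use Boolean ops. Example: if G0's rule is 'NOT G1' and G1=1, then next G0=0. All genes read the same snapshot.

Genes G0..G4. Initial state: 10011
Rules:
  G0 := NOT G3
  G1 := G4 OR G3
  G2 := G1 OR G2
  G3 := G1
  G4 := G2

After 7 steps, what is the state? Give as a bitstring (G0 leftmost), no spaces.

Step 1: G0=NOT G3=NOT 1=0 G1=G4|G3=1|1=1 G2=G1|G2=0|0=0 G3=G1=0 G4=G2=0 -> 01000
Step 2: G0=NOT G3=NOT 0=1 G1=G4|G3=0|0=0 G2=G1|G2=1|0=1 G3=G1=1 G4=G2=0 -> 10110
Step 3: G0=NOT G3=NOT 1=0 G1=G4|G3=0|1=1 G2=G1|G2=0|1=1 G3=G1=0 G4=G2=1 -> 01101
Step 4: G0=NOT G3=NOT 0=1 G1=G4|G3=1|0=1 G2=G1|G2=1|1=1 G3=G1=1 G4=G2=1 -> 11111
Step 5: G0=NOT G3=NOT 1=0 G1=G4|G3=1|1=1 G2=G1|G2=1|1=1 G3=G1=1 G4=G2=1 -> 01111
Step 6: G0=NOT G3=NOT 1=0 G1=G4|G3=1|1=1 G2=G1|G2=1|1=1 G3=G1=1 G4=G2=1 -> 01111
Step 7: G0=NOT G3=NOT 1=0 G1=G4|G3=1|1=1 G2=G1|G2=1|1=1 G3=G1=1 G4=G2=1 -> 01111

01111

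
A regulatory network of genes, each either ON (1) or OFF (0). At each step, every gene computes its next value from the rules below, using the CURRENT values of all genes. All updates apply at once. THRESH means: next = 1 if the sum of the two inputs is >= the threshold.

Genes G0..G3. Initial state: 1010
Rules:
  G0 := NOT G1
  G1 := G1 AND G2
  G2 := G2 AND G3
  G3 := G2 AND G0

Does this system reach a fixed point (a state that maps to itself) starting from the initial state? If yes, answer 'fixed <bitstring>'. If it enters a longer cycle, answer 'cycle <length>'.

Answer: fixed 1000

Derivation:
Step 0: 1010
Step 1: G0=NOT G1=NOT 0=1 G1=G1&G2=0&1=0 G2=G2&G3=1&0=0 G3=G2&G0=1&1=1 -> 1001
Step 2: G0=NOT G1=NOT 0=1 G1=G1&G2=0&0=0 G2=G2&G3=0&1=0 G3=G2&G0=0&1=0 -> 1000
Step 3: G0=NOT G1=NOT 0=1 G1=G1&G2=0&0=0 G2=G2&G3=0&0=0 G3=G2&G0=0&1=0 -> 1000
Fixed point reached at step 2: 1000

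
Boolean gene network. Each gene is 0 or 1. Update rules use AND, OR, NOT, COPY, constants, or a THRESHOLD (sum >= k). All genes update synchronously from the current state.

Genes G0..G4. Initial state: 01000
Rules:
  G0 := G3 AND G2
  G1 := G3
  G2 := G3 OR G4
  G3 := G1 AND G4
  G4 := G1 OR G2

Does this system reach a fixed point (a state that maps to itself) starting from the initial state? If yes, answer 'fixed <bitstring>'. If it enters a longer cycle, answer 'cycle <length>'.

Step 0: 01000
Step 1: G0=G3&G2=0&0=0 G1=G3=0 G2=G3|G4=0|0=0 G3=G1&G4=1&0=0 G4=G1|G2=1|0=1 -> 00001
Step 2: G0=G3&G2=0&0=0 G1=G3=0 G2=G3|G4=0|1=1 G3=G1&G4=0&1=0 G4=G1|G2=0|0=0 -> 00100
Step 3: G0=G3&G2=0&1=0 G1=G3=0 G2=G3|G4=0|0=0 G3=G1&G4=0&0=0 G4=G1|G2=0|1=1 -> 00001
Cycle of length 2 starting at step 1 -> no fixed point

Answer: cycle 2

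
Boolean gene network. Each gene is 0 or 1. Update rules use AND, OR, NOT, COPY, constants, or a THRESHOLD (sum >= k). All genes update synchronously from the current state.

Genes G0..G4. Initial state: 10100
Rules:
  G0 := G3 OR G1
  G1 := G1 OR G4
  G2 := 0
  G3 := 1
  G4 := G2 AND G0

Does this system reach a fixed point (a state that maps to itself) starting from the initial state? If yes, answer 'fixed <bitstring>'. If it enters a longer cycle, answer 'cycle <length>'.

Step 0: 10100
Step 1: G0=G3|G1=0|0=0 G1=G1|G4=0|0=0 G2=0(const) G3=1(const) G4=G2&G0=1&1=1 -> 00011
Step 2: G0=G3|G1=1|0=1 G1=G1|G4=0|1=1 G2=0(const) G3=1(const) G4=G2&G0=0&0=0 -> 11010
Step 3: G0=G3|G1=1|1=1 G1=G1|G4=1|0=1 G2=0(const) G3=1(const) G4=G2&G0=0&1=0 -> 11010
Fixed point reached at step 2: 11010

Answer: fixed 11010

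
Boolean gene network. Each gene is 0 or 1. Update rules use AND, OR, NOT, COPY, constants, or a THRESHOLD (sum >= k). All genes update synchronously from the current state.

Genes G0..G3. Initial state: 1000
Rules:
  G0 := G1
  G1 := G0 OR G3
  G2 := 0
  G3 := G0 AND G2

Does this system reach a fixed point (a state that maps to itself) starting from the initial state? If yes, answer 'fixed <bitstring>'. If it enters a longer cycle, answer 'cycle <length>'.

Step 0: 1000
Step 1: G0=G1=0 G1=G0|G3=1|0=1 G2=0(const) G3=G0&G2=1&0=0 -> 0100
Step 2: G0=G1=1 G1=G0|G3=0|0=0 G2=0(const) G3=G0&G2=0&0=0 -> 1000
Cycle of length 2 starting at step 0 -> no fixed point

Answer: cycle 2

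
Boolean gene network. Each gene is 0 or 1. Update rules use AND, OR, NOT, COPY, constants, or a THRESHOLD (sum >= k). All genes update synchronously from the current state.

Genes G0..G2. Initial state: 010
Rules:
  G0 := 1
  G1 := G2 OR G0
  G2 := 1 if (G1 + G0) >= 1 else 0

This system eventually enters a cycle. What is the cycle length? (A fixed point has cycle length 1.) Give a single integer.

Answer: 1

Derivation:
Step 0: 010
Step 1: G0=1(const) G1=G2|G0=0|0=0 G2=(1+0>=1)=1 -> 101
Step 2: G0=1(const) G1=G2|G0=1|1=1 G2=(0+1>=1)=1 -> 111
Step 3: G0=1(const) G1=G2|G0=1|1=1 G2=(1+1>=1)=1 -> 111
State from step 3 equals state from step 2 -> cycle length 1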